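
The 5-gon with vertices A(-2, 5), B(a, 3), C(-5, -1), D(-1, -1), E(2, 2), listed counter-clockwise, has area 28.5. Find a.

Write out the shoelace sum; only the two edges meeting at B involve a:
2·Area = [((-2)·3 − a·5) + (a·(-1) − (-5)·3)] + 18
       = -6·a + 27 = 57
⇒ a = -5.

-5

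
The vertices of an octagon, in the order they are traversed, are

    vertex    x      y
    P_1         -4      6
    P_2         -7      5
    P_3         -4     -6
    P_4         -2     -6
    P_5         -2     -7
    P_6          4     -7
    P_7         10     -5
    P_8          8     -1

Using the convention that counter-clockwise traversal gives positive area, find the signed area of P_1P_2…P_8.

132

Σ = (22) + (62) + (12) + (2) + (42) + (50) + (30) + (44) = 264
Signed area = Σ/2 = 132 (positive ⇒ counter-clockwise traversal).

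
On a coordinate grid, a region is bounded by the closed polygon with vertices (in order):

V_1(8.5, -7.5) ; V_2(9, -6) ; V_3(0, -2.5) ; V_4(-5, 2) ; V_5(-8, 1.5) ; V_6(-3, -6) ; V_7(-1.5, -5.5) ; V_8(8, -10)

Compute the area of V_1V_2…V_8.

Apply the surveyor's formula: 2A = Σ (x_i·y_{i+1} − x_{i+1}·y_i), indices taken mod 8.
Σ = (16.5) + (-22.5) + (-12.5) + (8.5) + (52.5) + (7.5) + (59) + (25) = 134
Area = |Σ|/2 = 67.

67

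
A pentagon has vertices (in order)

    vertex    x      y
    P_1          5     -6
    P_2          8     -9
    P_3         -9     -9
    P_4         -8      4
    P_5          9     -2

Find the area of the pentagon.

161

Σ = (3) + (-153) + (-108) + (-20) + (-44) = -322
Area = |Σ|/2 = 161.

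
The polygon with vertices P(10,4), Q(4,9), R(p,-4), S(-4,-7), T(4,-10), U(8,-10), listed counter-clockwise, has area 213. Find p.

-9

Write out the shoelace sum; only the two edges meeting at R involve p:
2·Area = [(4·(-4) − p·9) + (p·(-7) − (-4)·(-4))] + 314
       = -16·p + 282 = 426
⇒ p = -9.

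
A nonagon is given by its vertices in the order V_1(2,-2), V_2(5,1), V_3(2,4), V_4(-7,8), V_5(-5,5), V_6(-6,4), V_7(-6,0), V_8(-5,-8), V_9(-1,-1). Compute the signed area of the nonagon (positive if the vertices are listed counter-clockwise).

Apply the surveyor's formula: 2A = Σ (x_i·y_{i+1} − x_{i+1}·y_i), indices taken mod 9.
Cross-terms: 12, 18, 44, 5, 10, 24, 48, -3, 4  ⇒  Σ = 162
Signed area = Σ/2 = 81 (positive ⇒ counter-clockwise traversal).

81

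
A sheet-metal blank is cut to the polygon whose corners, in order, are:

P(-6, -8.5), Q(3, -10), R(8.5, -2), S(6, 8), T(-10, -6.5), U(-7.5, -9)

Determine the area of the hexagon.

168.25

Σ = (85.5) + (79) + (80) + (41) + (41.25) + (9.75) = 336.5
Area = |Σ|/2 = 168.25.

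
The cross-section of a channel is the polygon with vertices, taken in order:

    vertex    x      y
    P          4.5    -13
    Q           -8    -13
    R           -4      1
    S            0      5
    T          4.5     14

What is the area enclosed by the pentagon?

193.25

Σ = (-162.5) + (-60) + (-20) + (-22.5) + (-121.5) = -386.5
Area = |Σ|/2 = 193.25.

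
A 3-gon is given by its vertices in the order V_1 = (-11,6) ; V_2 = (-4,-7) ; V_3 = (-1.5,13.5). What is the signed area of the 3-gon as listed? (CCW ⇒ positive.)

Σ = (101) + (-64.5) + (139.5) = 176
Signed area = Σ/2 = 88 (positive ⇒ counter-clockwise traversal).

88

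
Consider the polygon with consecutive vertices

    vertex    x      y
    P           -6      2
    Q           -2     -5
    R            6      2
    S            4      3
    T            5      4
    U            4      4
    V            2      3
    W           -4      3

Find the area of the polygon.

53.5

Apply the surveyor's formula: 2A = Σ (x_i·y_{i+1} − x_{i+1}·y_i), indices taken mod 8.
Σ = (34) + (26) + (10) + (1) + (4) + (4) + (18) + (10) = 107
Area = |Σ|/2 = 53.5.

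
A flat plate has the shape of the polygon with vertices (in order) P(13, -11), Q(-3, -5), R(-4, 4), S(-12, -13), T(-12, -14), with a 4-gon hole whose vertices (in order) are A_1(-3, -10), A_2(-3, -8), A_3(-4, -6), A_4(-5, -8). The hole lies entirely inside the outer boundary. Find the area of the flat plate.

Outer boundary:
Apply the surveyor's formula: 2A = Σ (x_i·y_{i+1} − x_{i+1}·y_i), indices taken mod 5.
Σ = (-98) + (-32) + (100) + (12) + (314) = 296
Area = |Σ|/2 = 148.
Hole:
Apply the shoelace (surveyor's) formula: 2A = Σ (x_i·y_{i+1} − x_{i+1}·y_i), indices taken mod 4.
Cross-terms: -6, -14, 2, 26  ⇒  Σ = 8
Area = |Σ|/2 = 4.
Net area = 148 − 4 = 144.

144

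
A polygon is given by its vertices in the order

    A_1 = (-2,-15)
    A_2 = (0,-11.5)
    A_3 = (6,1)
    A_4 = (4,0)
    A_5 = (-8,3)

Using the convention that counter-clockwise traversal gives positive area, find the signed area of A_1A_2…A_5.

113

Apply the shoelace formula: 2A = Σ (x_i·y_{i+1} − x_{i+1}·y_i), indices taken mod 5.
Σ = (23) + (69) + (-4) + (12) + (126) = 226
Signed area = Σ/2 = 113 (positive ⇒ counter-clockwise traversal).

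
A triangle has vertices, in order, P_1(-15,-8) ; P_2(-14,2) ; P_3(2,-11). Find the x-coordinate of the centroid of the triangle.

-9

Apply the surveyor's formula. First the cross-terms c_i = x_i·y_{i+1} − x_{i+1}·y_i:
  -142, 150, -181  ⇒  2A = -173, A = -86.5.
Then Σ (x_i + x_{i+1})·c_i = 4671, so x̄ = 4671 / (6·(-86.5)) = -9.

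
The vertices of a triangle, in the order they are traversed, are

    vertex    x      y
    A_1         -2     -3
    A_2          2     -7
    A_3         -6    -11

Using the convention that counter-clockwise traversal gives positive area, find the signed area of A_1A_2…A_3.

-24

Apply Gauss's area formula: 2A = Σ (x_i·y_{i+1} − x_{i+1}·y_i), indices taken mod 3.
Σ = (20) + (-64) + (-4) = -48
Signed area = Σ/2 = -24 (negative ⇒ clockwise traversal).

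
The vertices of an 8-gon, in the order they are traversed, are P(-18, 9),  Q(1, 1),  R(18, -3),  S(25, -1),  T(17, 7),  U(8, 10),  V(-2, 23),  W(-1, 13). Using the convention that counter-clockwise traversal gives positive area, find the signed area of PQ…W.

370.5

Apply the shoelace formula: 2A = Σ (x_i·y_{i+1} − x_{i+1}·y_i), indices taken mod 8.
P→Q: (-18)(1) − (1)(9) = -27
Q→R: (1)(-3) − (18)(1) = -21
R→S: (18)(-1) − (25)(-3) = 57
S→T: (25)(7) − (17)(-1) = 192
T→U: (17)(10) − (8)(7) = 114
U→V: (8)(23) − (-2)(10) = 204
V→W: (-2)(13) − (-1)(23) = -3
W→P: (-1)(9) − (-18)(13) = 225
Σ = 741
Signed area = Σ/2 = 370.5 (positive ⇒ counter-clockwise traversal).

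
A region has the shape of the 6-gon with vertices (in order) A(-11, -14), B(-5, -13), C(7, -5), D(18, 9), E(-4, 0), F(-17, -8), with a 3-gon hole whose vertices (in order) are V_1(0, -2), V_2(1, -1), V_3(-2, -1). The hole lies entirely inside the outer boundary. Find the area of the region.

Outer boundary:
Apply the shoelace (surveyor's) formula: 2A = Σ (x_i·y_{i+1} − x_{i+1}·y_i), indices taken mod 6.
Cross-terms: 73, 116, 153, 36, 32, 150  ⇒  Σ = 560
Area = |Σ|/2 = 280.
Hole:
Apply the shoelace (surveyor's) formula: 2A = Σ (x_i·y_{i+1} − x_{i+1}·y_i), indices taken mod 3.
Σ = (2) + (-3) + (4) = 3
Area = |Σ|/2 = 1.5.
Net area = 280 − 1.5 = 278.5.

278.5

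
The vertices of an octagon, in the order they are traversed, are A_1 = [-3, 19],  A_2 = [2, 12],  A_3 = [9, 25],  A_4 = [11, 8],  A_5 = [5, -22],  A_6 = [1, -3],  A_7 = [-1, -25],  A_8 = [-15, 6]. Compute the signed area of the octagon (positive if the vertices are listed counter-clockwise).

Σ = (-74) + (-58) + (-203) + (-282) + (7) + (-28) + (-381) + (-267) = -1286
Signed area = Σ/2 = -643 (negative ⇒ clockwise traversal).

-643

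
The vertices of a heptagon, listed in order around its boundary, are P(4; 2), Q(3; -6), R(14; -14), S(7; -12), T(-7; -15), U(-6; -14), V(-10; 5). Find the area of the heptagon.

224.5

Apply the shoelace formula: 2A = Σ (x_i·y_{i+1} − x_{i+1}·y_i), indices taken mod 7.
P→Q: (4)(-6) − (3)(2) = -30
Q→R: (3)(-14) − (14)(-6) = 42
R→S: (14)(-12) − (7)(-14) = -70
S→T: (7)(-15) − (-7)(-12) = -189
T→U: (-7)(-14) − (-6)(-15) = 8
U→V: (-6)(5) − (-10)(-14) = -170
V→P: (-10)(2) − (4)(5) = -40
Σ = -449
Area = |Σ|/2 = 224.5.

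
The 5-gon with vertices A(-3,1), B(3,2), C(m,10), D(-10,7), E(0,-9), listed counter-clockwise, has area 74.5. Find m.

Write out the shoelace sum; only the two edges meeting at C involve m:
2·Area = [(3·10 − m·2) + (m·7 − (-10)·10)] + 54
       = 5·m + 184 = 149
⇒ m = -7.

-7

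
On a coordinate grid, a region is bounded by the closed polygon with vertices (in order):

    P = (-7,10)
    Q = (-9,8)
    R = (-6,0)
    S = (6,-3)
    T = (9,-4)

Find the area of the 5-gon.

Cross-terms: 34, 48, 18, 3, 62  ⇒  Σ = 165
Area = |Σ|/2 = 82.5.

82.5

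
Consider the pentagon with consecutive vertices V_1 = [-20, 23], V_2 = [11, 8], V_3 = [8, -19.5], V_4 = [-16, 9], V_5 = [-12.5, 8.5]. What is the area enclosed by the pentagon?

Σ = (-413) + (-278.5) + (-240) + (-23.5) + (-117.5) = -1072.5
Area = |Σ|/2 = 536.25.

536.25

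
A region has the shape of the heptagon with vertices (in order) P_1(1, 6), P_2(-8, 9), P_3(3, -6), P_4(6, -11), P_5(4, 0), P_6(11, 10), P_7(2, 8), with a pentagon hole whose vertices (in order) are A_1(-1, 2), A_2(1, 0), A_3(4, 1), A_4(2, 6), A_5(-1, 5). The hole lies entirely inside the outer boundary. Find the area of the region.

Outer boundary:
Apply the shoelace (surveyor's) formula: 2A = Σ (x_i·y_{i+1} − x_{i+1}·y_i), indices taken mod 7.
Cross-terms: 57, 21, 3, 44, 40, 68, 4  ⇒  Σ = 237
Area = |Σ|/2 = 118.5.
Hole:
Apply Gauss's area formula: 2A = Σ (x_i·y_{i+1} − x_{i+1}·y_i), indices taken mod 5.
Σ = (-2) + (1) + (22) + (16) + (3) = 40
Area = |Σ|/2 = 20.
Net area = 118.5 − 20 = 98.5.

98.5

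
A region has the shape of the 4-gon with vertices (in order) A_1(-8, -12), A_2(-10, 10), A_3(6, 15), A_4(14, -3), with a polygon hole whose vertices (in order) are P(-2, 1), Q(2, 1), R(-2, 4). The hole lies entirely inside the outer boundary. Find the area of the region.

409

Outer boundary:
Cross-terms: -200, -210, -228, -192  ⇒  Σ = -830
Area = |Σ|/2 = 415.
Hole:
Apply the shoelace formula: 2A = Σ (x_i·y_{i+1} − x_{i+1}·y_i), indices taken mod 3.
Σ = (-4) + (10) + (6) = 12
Area = |Σ|/2 = 6.
Net area = 415 − 6 = 409.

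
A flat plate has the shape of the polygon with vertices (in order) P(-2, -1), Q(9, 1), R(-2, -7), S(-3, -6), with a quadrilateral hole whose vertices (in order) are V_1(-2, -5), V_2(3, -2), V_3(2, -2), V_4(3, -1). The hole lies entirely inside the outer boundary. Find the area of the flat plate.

Outer boundary:
Apply the surveyor's formula: 2A = Σ (x_i·y_{i+1} − x_{i+1}·y_i), indices taken mod 4.
Σ = (7) + (-61) + (-9) + (-9) = -72
Area = |Σ|/2 = 36.
Hole:
Apply the shoelace (surveyor's) formula: 2A = Σ (x_i·y_{i+1} − x_{i+1}·y_i), indices taken mod 4.
Σ = (19) + (-2) + (4) + (-17) = 4
Area = |Σ|/2 = 2.
Net area = 36 − 2 = 34.

34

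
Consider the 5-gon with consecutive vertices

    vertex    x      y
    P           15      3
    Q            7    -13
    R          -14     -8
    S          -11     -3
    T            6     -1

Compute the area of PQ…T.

219

Σ = (-216) + (-238) + (-46) + (29) + (33) = -438
Area = |Σ|/2 = 219.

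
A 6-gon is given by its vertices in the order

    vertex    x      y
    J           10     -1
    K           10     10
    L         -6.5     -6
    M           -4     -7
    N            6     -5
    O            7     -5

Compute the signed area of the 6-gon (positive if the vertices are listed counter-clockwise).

123.25

Apply Gauss's area formula: 2A = Σ (x_i·y_{i+1} − x_{i+1}·y_i), indices taken mod 6.
Σ = (110) + (5) + (21.5) + (62) + (5) + (43) = 246.5
Signed area = Σ/2 = 123.25 (positive ⇒ counter-clockwise traversal).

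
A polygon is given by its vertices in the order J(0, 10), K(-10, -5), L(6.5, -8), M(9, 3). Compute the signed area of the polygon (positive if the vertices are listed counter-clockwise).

197

Apply Gauss's area formula: 2A = Σ (x_i·y_{i+1} − x_{i+1}·y_i), indices taken mod 4.
Σ = (100) + (112.5) + (91.5) + (90) = 394
Signed area = Σ/2 = 197 (positive ⇒ counter-clockwise traversal).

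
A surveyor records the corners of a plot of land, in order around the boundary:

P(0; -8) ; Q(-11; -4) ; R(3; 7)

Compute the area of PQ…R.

88.5

Apply the shoelace formula: 2A = Σ (x_i·y_{i+1} − x_{i+1}·y_i), indices taken mod 3.
P→Q: (0)(-4) − (-11)(-8) = -88
Q→R: (-11)(7) − (3)(-4) = -65
R→P: (3)(-8) − (0)(7) = -24
Σ = -177
Area = |Σ|/2 = 88.5.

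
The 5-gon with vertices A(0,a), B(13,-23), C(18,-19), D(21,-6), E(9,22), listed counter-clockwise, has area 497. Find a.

The doubled signed area Σ (x_i y_{i+1} − x_{i+1} y_i) is linear in a.
With a=0 it equals 974; the coefficient of a is -4 (from the two edges through A).
So -4·a + 974 = 2·497 = 994 ⇒ a = -5.

-5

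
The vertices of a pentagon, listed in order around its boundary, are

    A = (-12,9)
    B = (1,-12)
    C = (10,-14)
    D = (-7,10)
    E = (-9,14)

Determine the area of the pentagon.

161

Apply Gauss's area formula: 2A = Σ (x_i·y_{i+1} − x_{i+1}·y_i), indices taken mod 5.
A→B: (-12)(-12) − (1)(9) = 135
B→C: (1)(-14) − (10)(-12) = 106
C→D: (10)(10) − (-7)(-14) = 2
D→E: (-7)(14) − (-9)(10) = -8
E→A: (-9)(9) − (-12)(14) = 87
Σ = 322
Area = |Σ|/2 = 161.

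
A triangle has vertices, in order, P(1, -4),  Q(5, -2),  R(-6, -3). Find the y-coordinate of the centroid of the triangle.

Apply the shoelace formula. First the cross-terms c_i = x_i·y_{i+1} − x_{i+1}·y_i:
  18, -27, 27  ⇒  2A = 18, A = 9.
Then Σ (y_i + y_{i+1})·c_i = -162, so ȳ = -162 / (6·9) = -3.

-3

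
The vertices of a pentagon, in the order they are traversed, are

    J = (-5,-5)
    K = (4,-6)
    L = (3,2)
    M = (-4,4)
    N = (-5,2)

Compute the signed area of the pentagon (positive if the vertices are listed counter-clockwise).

71.5

Apply Gauss's area formula: 2A = Σ (x_i·y_{i+1} − x_{i+1}·y_i), indices taken mod 5.
Σ = (50) + (26) + (20) + (12) + (35) = 143
Signed area = Σ/2 = 71.5 (positive ⇒ counter-clockwise traversal).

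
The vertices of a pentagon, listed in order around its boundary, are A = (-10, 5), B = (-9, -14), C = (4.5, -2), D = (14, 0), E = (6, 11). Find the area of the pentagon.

294

Apply the shoelace formula: 2A = Σ (x_i·y_{i+1} − x_{i+1}·y_i), indices taken mod 5.
A→B: (-10)(-14) − (-9)(5) = 185
B→C: (-9)(-2) − (4.5)(-14) = 81
C→D: (4.5)(0) − (14)(-2) = 28
D→E: (14)(11) − (6)(0) = 154
E→A: (6)(5) − (-10)(11) = 140
Σ = 588
Area = |Σ|/2 = 294.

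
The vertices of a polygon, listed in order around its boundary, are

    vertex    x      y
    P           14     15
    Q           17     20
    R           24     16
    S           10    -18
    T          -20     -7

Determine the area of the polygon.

Σ = (25) + (-208) + (-592) + (-430) + (-202) = -1407
Area = |Σ|/2 = 703.5.

703.5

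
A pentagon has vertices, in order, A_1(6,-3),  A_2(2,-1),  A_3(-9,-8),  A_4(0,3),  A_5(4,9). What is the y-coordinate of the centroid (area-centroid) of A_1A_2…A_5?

6/13

Apply Gauss's area formula. First the cross-terms c_i = x_i·y_{i+1} − x_{i+1}·y_i:
  0, -25, -27, -12, -66  ⇒  2A = -130, A = -65.
Then Σ (y_i + y_{i+1})·c_i = -180, so ȳ = -180 / (6·(-65)) = 6/13.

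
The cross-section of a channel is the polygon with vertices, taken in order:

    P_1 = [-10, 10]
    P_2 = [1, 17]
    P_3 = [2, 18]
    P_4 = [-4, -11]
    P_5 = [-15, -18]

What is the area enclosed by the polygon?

P_1→P_2: (-10)(17) − (1)(10) = -180
P_2→P_3: (1)(18) − (2)(17) = -16
P_3→P_4: (2)(-11) − (-4)(18) = 50
P_4→P_5: (-4)(-18) − (-15)(-11) = -93
P_5→P_1: (-15)(10) − (-10)(-18) = -330
Σ = -569
Area = |Σ|/2 = 284.5.

284.5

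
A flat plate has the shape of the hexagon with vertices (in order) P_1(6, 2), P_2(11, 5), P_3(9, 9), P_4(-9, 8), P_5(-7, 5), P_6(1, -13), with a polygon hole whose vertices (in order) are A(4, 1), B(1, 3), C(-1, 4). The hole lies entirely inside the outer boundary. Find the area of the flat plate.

Outer boundary:
Apply the surveyor's formula: 2A = Σ (x_i·y_{i+1} − x_{i+1}·y_i), indices taken mod 6.
Cross-terms: 8, 54, 153, 11, 86, 80  ⇒  Σ = 392
Area = |Σ|/2 = 196.
Hole:
Apply the shoelace (surveyor's) formula: 2A = Σ (x_i·y_{i+1} − x_{i+1}·y_i), indices taken mod 3.
A→B: (4)(3) − (1)(1) = 11
B→C: (1)(4) − (-1)(3) = 7
C→A: (-1)(1) − (4)(4) = -17
Σ = 1
Area = |Σ|/2 = 0.5.
Net area = 196 − 0.5 = 195.5.

195.5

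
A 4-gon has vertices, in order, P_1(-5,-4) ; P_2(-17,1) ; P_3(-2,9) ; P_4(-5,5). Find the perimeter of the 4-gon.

44

|P_1P_2| = √((-12)² + (5)²) = √169 = 13
|P_2P_3| = √((15)² + (8)²) = √289 = 17
|P_3P_4| = √((-3)² + (-4)²) = √25 = 5
|P_4P_1| = √((0)² + (-9)²) = √81 = 9
Perimeter = 13 + 17 + 5 + 9 = 44.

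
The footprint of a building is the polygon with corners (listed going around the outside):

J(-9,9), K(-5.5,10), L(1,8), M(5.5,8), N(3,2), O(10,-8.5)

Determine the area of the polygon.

87.75

Apply Gauss's area formula: 2A = Σ (x_i·y_{i+1} − x_{i+1}·y_i), indices taken mod 6.
Σ = (-40.5) + (-54) + (-36) + (-13) + (-45.5) + (13.5) = -175.5
Area = |Σ|/2 = 87.75.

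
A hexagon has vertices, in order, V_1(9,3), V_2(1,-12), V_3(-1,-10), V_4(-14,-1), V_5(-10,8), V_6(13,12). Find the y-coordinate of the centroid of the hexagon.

373/229

Apply the shoelace formula. First the cross-terms c_i = x_i·y_{i+1} − x_{i+1}·y_i:
  -111, -22, -139, -122, -224, -69  ⇒  2A = -687, A = -343.5.
Then Σ (y_i + y_{i+1})·c_i = -3357, so ȳ = -3357 / (6·(-343.5)) = 373/229.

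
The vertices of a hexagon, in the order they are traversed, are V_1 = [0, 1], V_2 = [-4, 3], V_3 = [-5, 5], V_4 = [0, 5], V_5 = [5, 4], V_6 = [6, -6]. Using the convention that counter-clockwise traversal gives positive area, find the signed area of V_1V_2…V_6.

-49.5

Apply Gauss's area formula: 2A = Σ (x_i·y_{i+1} − x_{i+1}·y_i), indices taken mod 6.
Σ = (4) + (-5) + (-25) + (-25) + (-54) + (6) = -99
Signed area = Σ/2 = -49.5 (negative ⇒ clockwise traversal).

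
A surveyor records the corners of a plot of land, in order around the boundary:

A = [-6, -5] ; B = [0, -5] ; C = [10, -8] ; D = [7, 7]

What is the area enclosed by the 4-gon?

Σ = (30) + (50) + (126) + (7) = 213
Area = |Σ|/2 = 106.5.

106.5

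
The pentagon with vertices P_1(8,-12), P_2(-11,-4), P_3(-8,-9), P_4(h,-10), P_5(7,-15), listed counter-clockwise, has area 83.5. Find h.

-13

The doubled signed area Σ (x_i y_{i+1} − x_{i+1} y_i) is linear in h.
With h=0 it equals 89; the coefficient of h is -6 (from the two edges through P_4).
So -6·h + 89 = 2·83.5 = 167 ⇒ h = -13.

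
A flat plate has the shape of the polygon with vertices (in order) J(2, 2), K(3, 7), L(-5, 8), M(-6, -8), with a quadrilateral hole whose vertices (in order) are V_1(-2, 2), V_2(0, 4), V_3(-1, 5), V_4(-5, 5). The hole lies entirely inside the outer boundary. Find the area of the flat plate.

Outer boundary:
J→K: (2)(7) − (3)(2) = 8
K→L: (3)(8) − (-5)(7) = 59
L→M: (-5)(-8) − (-6)(8) = 88
M→J: (-6)(2) − (2)(-8) = 4
Σ = 159
Area = |Σ|/2 = 79.5.
Hole:
Apply the surveyor's formula: 2A = Σ (x_i·y_{i+1} − x_{i+1}·y_i), indices taken mod 4.
Σ = (-8) + (4) + (20) + (0) = 16
Area = |Σ|/2 = 8.
Net area = 79.5 − 8 = 71.5.

71.5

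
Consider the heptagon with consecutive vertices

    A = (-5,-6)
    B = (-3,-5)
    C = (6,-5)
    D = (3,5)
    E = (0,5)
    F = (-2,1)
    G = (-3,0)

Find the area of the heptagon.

Apply the shoelace formula: 2A = Σ (x_i·y_{i+1} − x_{i+1}·y_i), indices taken mod 7.
Cross-terms: 7, 45, 45, 15, 10, 3, 18  ⇒  Σ = 143
Area = |Σ|/2 = 71.5.

71.5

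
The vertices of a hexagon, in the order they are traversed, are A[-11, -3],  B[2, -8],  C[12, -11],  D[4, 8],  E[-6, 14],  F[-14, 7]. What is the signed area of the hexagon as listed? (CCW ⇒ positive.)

Σ = (94) + (74) + (140) + (104) + (154) + (119) = 685
Signed area = Σ/2 = 342.5 (positive ⇒ counter-clockwise traversal).

342.5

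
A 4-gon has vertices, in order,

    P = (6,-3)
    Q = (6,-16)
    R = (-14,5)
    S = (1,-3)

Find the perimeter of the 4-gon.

|PQ| = √((0)² + (-13)²) = √169 = 13
|QR| = √((-20)² + (21)²) = √841 = 29
|RS| = √((15)² + (-8)²) = √289 = 17
|SP| = √((5)² + (0)²) = √25 = 5
Perimeter = 13 + 29 + 17 + 5 = 64.

64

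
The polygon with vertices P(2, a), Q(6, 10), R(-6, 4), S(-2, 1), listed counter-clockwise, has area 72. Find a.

-5

The doubled signed area Σ (x_i y_{i+1} − x_{i+1} y_i) is linear in a.
With a=0 it equals 104; the coefficient of a is -8 (from the two edges through P).
So -8·a + 104 = 2·72 = 144 ⇒ a = -5.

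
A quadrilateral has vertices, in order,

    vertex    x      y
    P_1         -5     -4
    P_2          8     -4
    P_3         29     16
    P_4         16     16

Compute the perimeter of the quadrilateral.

84

|P_1P_2| = √((13)² + (0)²) = √169 = 13
|P_2P_3| = √((21)² + (20)²) = √841 = 29
|P_3P_4| = √((-13)² + (0)²) = √169 = 13
|P_4P_1| = √((-21)² + (-20)²) = √841 = 29
Perimeter = 13 + 29 + 13 + 29 = 84.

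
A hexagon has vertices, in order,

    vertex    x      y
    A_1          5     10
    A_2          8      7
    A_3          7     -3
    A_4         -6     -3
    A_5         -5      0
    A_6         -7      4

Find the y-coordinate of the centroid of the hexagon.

353/141

Apply Gauss's area formula. First the cross-terms c_i = x_i·y_{i+1} − x_{i+1}·y_i:
  -45, -73, -39, -15, -20, -90  ⇒  2A = -282, A = -141.
Then Σ (y_i + y_{i+1})·c_i = -2118, so ȳ = -2118 / (6·(-141)) = 353/141.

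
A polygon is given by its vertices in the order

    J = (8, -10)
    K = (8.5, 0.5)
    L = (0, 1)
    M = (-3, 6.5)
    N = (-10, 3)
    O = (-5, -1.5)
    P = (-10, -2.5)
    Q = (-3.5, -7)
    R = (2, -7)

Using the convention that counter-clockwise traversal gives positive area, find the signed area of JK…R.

159.875

Apply the shoelace formula: 2A = Σ (x_i·y_{i+1} − x_{i+1}·y_i), indices taken mod 9.
J→K: (8)(0.5) − (8.5)(-10) = 89
K→L: (8.5)(1) − (0)(0.5) = 8.5
L→M: (0)(6.5) − (-3)(1) = 3
M→N: (-3)(3) − (-10)(6.5) = 56
N→O: (-10)(-1.5) − (-5)(3) = 30
O→P: (-5)(-2.5) − (-10)(-1.5) = -2.5
P→Q: (-10)(-7) − (-3.5)(-2.5) = 61.25
Q→R: (-3.5)(-7) − (2)(-7) = 38.5
R→J: (2)(-10) − (8)(-7) = 36
Σ = 319.75
Signed area = Σ/2 = 159.875 (positive ⇒ counter-clockwise traversal).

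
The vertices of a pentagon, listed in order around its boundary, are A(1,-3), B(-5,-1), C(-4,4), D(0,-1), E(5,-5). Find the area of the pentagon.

20.5

Σ = (-16) + (-24) + (4) + (5) + (-10) = -41
Area = |Σ|/2 = 20.5.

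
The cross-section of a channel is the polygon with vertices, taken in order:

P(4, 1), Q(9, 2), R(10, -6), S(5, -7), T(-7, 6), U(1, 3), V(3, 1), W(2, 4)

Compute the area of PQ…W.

86.5

Apply the surveyor's formula: 2A = Σ (x_i·y_{i+1} − x_{i+1}·y_i), indices taken mod 8.
Σ = (-1) + (-74) + (-40) + (-19) + (-27) + (-8) + (10) + (-14) = -173
Area = |Σ|/2 = 86.5.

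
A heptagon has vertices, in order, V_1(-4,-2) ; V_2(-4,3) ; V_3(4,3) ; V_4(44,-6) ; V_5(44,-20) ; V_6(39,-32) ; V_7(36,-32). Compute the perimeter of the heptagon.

134

|V_1V_2| = √((0)² + (5)²) = √25 = 5
|V_2V_3| = √((8)² + (0)²) = √64 = 8
|V_3V_4| = √((40)² + (-9)²) = √1681 = 41
|V_4V_5| = √((0)² + (-14)²) = √196 = 14
|V_5V_6| = √((-5)² + (-12)²) = √169 = 13
|V_6V_7| = √((-3)² + (0)²) = √9 = 3
|V_7V_1| = √((-40)² + (30)²) = √2500 = 50
Perimeter = 5 + 8 + 41 + 14 + 13 + 3 + 50 = 134.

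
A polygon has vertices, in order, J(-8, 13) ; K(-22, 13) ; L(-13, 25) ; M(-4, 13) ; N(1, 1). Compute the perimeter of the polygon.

|JK| = √((-14)² + (0)²) = √196 = 14
|KL| = √((9)² + (12)²) = √225 = 15
|LM| = √((9)² + (-12)²) = √225 = 15
|MN| = √((5)² + (-12)²) = √169 = 13
|NJ| = √((-9)² + (12)²) = √225 = 15
Perimeter = 14 + 15 + 15 + 13 + 15 = 72.

72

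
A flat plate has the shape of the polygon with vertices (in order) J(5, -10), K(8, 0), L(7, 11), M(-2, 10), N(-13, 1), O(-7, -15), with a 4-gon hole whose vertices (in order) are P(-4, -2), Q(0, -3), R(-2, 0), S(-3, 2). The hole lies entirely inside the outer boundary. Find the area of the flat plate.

Outer boundary:
J→K: (5)(0) − (8)(-10) = 80
K→L: (8)(11) − (7)(0) = 88
L→M: (7)(10) − (-2)(11) = 92
M→N: (-2)(1) − (-13)(10) = 128
N→O: (-13)(-15) − (-7)(1) = 202
O→J: (-7)(-10) − (5)(-15) = 145
Σ = 735
Area = |Σ|/2 = 367.5.
Hole:
P→Q: (-4)(-3) − (0)(-2) = 12
Q→R: (0)(0) − (-2)(-3) = -6
R→S: (-2)(2) − (-3)(0) = -4
S→P: (-3)(-2) − (-4)(2) = 14
Σ = 16
Area = |Σ|/2 = 8.
Net area = 367.5 − 8 = 359.5.

359.5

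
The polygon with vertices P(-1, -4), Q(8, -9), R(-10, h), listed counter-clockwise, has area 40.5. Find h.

10

The doubled signed area Σ (x_i y_{i+1} − x_{i+1} y_i) is linear in h.
With h=0 it equals -9; the coefficient of h is 9 (from the two edges through R).
So 9·h + -9 = 2·40.5 = 81 ⇒ h = 10.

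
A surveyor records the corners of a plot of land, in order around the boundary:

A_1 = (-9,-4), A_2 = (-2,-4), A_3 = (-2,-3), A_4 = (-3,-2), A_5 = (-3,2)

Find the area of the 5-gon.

Cross-terms: 28, -2, -5, -12, 30  ⇒  Σ = 39
Area = |Σ|/2 = 19.5.

19.5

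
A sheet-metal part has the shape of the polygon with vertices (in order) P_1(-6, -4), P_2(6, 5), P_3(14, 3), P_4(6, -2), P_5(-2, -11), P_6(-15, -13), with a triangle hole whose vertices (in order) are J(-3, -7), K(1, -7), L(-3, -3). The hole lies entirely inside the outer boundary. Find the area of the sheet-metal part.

Outer boundary:
Apply the surveyor's formula: 2A = Σ (x_i·y_{i+1} − x_{i+1}·y_i), indices taken mod 6.
P_1→P_2: (-6)(5) − (6)(-4) = -6
P_2→P_3: (6)(3) − (14)(5) = -52
P_3→P_4: (14)(-2) − (6)(3) = -46
P_4→P_5: (6)(-11) − (-2)(-2) = -70
P_5→P_6: (-2)(-13) − (-15)(-11) = -139
P_6→P_1: (-15)(-4) − (-6)(-13) = -18
Σ = -331
Area = |Σ|/2 = 165.5.
Hole:
Apply the surveyor's formula: 2A = Σ (x_i·y_{i+1} − x_{i+1}·y_i), indices taken mod 3.
J→K: (-3)(-7) − (1)(-7) = 28
K→L: (1)(-3) − (-3)(-7) = -24
L→J: (-3)(-7) − (-3)(-3) = 12
Σ = 16
Area = |Σ|/2 = 8.
Net area = 165.5 − 8 = 157.5.

157.5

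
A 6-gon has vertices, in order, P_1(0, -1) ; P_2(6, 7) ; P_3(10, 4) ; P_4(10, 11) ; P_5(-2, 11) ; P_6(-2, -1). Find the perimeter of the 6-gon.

48

|P_1P_2| = √((6)² + (8)²) = √100 = 10
|P_2P_3| = √((4)² + (-3)²) = √25 = 5
|P_3P_4| = √((0)² + (7)²) = √49 = 7
|P_4P_5| = √((-12)² + (0)²) = √144 = 12
|P_5P_6| = √((0)² + (-12)²) = √144 = 12
|P_6P_1| = √((2)² + (0)²) = √4 = 2
Perimeter = 10 + 5 + 7 + 12 + 12 + 2 = 48.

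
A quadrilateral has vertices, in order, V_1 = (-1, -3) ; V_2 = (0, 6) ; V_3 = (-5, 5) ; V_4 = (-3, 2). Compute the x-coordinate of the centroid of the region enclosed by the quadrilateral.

-1.9

Apply the shoelace formula. First the cross-terms c_i = x_i·y_{i+1} − x_{i+1}·y_i:
  -6, 30, 5, 11  ⇒  2A = 40, A = 20.
Then Σ (x_i + x_{i+1})·c_i = -228, so x̄ = -228 / (6·20) = -1.9.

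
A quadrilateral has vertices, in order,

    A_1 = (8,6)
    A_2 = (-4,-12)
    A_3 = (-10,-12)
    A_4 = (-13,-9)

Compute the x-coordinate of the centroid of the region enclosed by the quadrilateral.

-3.5

Apply the shoelace (surveyor's) formula. First the cross-terms c_i = x_i·y_{i+1} − x_{i+1}·y_i:
  -72, -72, -66, -6  ⇒  2A = -216, A = -108.
Then Σ (x_i + x_{i+1})·c_i = 2268, so x̄ = 2268 / (6·(-108)) = -3.5.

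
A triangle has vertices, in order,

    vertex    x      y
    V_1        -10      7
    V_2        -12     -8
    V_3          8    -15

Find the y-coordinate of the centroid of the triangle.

-16/3

Apply the surveyor's formula. First the cross-terms c_i = x_i·y_{i+1} − x_{i+1}·y_i:
  164, 244, -94  ⇒  2A = 314, A = 157.
Then Σ (y_i + y_{i+1})·c_i = -5024, so ȳ = -5024 / (6·157) = -16/3.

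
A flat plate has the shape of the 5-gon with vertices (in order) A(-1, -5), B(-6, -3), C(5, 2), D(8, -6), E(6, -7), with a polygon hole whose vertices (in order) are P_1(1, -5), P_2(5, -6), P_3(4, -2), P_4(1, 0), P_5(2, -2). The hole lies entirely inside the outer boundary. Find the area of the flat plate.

51

Outer boundary:
Apply the surveyor's formula: 2A = Σ (x_i·y_{i+1} − x_{i+1}·y_i), indices taken mod 5.
Σ = (-27) + (3) + (-46) + (-20) + (-37) = -127
Area = |Σ|/2 = 63.5.
Hole:
Apply the shoelace formula: 2A = Σ (x_i·y_{i+1} − x_{i+1}·y_i), indices taken mod 5.
P_1→P_2: (1)(-6) − (5)(-5) = 19
P_2→P_3: (5)(-2) − (4)(-6) = 14
P_3→P_4: (4)(0) − (1)(-2) = 2
P_4→P_5: (1)(-2) − (2)(0) = -2
P_5→P_1: (2)(-5) − (1)(-2) = -8
Σ = 25
Area = |Σ|/2 = 12.5.
Net area = 63.5 − 12.5 = 51.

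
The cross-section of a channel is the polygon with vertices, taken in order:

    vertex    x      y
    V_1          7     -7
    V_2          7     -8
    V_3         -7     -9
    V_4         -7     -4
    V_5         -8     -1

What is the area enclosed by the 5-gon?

Apply Gauss's area formula: 2A = Σ (x_i·y_{i+1} − x_{i+1}·y_i), indices taken mod 5.
Cross-terms: -7, -119, -35, -25, 63  ⇒  Σ = -123
Area = |Σ|/2 = 61.5.

61.5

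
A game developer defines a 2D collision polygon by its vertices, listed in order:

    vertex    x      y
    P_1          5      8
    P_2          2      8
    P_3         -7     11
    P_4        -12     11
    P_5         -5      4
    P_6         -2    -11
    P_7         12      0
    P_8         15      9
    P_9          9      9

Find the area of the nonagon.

Apply Gauss's area formula: 2A = Σ (x_i·y_{i+1} − x_{i+1}·y_i), indices taken mod 9.
P_1→P_2: (5)(8) − (2)(8) = 24
P_2→P_3: (2)(11) − (-7)(8) = 78
P_3→P_4: (-7)(11) − (-12)(11) = 55
P_4→P_5: (-12)(4) − (-5)(11) = 7
P_5→P_6: (-5)(-11) − (-2)(4) = 63
P_6→P_7: (-2)(0) − (12)(-11) = 132
P_7→P_8: (12)(9) − (15)(0) = 108
P_8→P_9: (15)(9) − (9)(9) = 54
P_9→P_1: (9)(8) − (5)(9) = 27
Σ = 548
Area = |Σ|/2 = 274.

274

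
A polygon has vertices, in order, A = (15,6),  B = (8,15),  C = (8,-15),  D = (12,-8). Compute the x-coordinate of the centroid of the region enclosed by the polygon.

221/21

Apply the surveyor's formula. First the cross-terms c_i = x_i·y_{i+1} − x_{i+1}·y_i:
  177, -240, 116, 192  ⇒  2A = 245, A = 122.5.
Then Σ (x_i + x_{i+1})·c_i = 7735, so x̄ = 7735 / (6·122.5) = 221/21.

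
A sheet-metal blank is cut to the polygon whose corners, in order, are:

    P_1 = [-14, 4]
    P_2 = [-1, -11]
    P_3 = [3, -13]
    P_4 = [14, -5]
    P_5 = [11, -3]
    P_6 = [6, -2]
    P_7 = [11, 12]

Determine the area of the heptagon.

Cross-terms: 158, 46, 167, 13, -4, 94, 212  ⇒  Σ = 686
Area = |Σ|/2 = 343.

343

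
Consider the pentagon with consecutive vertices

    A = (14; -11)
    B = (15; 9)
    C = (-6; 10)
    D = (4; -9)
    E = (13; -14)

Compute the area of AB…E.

Apply the shoelace (surveyor's) formula: 2A = Σ (x_i·y_{i+1} − x_{i+1}·y_i), indices taken mod 5.
Cross-terms: 291, 204, 14, 61, 53  ⇒  Σ = 623
Area = |Σ|/2 = 311.5.

311.5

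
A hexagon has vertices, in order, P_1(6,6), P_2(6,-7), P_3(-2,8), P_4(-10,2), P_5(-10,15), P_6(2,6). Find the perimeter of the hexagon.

72

|P_1P_2| = √((0)² + (-13)²) = √169 = 13
|P_2P_3| = √((-8)² + (15)²) = √289 = 17
|P_3P_4| = √((-8)² + (-6)²) = √100 = 10
|P_4P_5| = √((0)² + (13)²) = √169 = 13
|P_5P_6| = √((12)² + (-9)²) = √225 = 15
|P_6P_1| = √((4)² + (0)²) = √16 = 4
Perimeter = 13 + 17 + 10 + 13 + 15 + 4 = 72.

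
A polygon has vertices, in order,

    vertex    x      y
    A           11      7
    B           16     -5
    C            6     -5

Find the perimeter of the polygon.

36

|AB| = √((5)² + (-12)²) = √169 = 13
|BC| = √((-10)² + (0)²) = √100 = 10
|CA| = √((5)² + (12)²) = √169 = 13
Perimeter = 13 + 10 + 13 = 36.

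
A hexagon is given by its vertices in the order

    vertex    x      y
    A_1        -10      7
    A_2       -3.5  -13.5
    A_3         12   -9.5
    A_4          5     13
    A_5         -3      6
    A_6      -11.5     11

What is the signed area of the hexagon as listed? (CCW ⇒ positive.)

Apply the shoelace formula: 2A = Σ (x_i·y_{i+1} − x_{i+1}·y_i), indices taken mod 6.
A_1→A_2: (-10)(-13.5) − (-3.5)(7) = 159.5
A_2→A_3: (-3.5)(-9.5) − (12)(-13.5) = 195.25
A_3→A_4: (12)(13) − (5)(-9.5) = 203.5
A_4→A_5: (5)(6) − (-3)(13) = 69
A_5→A_6: (-3)(11) − (-11.5)(6) = 36
A_6→A_1: (-11.5)(7) − (-10)(11) = 29.5
Σ = 692.75
Signed area = Σ/2 = 346.375 (positive ⇒ counter-clockwise traversal).

346.375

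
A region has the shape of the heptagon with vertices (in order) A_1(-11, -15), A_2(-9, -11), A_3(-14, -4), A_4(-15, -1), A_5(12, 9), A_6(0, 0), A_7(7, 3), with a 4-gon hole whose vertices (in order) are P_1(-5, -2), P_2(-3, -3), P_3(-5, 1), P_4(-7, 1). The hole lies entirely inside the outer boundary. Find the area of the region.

180.5

Outer boundary:
Apply the shoelace (surveyor's) formula: 2A = Σ (x_i·y_{i+1} − x_{i+1}·y_i), indices taken mod 7.
Cross-terms: -14, -118, -46, -123, 0, 0, -72  ⇒  Σ = -373
Area = |Σ|/2 = 186.5.
Hole:
Cross-terms: 9, -18, 2, 19  ⇒  Σ = 12
Area = |Σ|/2 = 6.
Net area = 186.5 − 6 = 180.5.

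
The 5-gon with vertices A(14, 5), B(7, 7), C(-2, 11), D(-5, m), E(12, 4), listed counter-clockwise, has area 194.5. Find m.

-14

The doubled signed area Σ (x_i y_{i+1} − x_{i+1} y_i) is linear in m.
With m=0 it equals 193; the coefficient of m is -14 (from the two edges through D).
So -14·m + 193 = 2·194.5 = 389 ⇒ m = -14.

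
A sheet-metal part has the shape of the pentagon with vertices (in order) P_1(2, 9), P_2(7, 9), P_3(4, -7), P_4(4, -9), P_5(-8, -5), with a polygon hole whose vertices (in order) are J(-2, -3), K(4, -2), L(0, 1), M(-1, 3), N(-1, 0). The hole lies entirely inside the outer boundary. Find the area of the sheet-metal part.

Outer boundary:
Apply Gauss's area formula: 2A = Σ (x_i·y_{i+1} − x_{i+1}·y_i), indices taken mod 5.
Σ = (-45) + (-85) + (-8) + (-92) + (-62) = -292
Area = |Σ|/2 = 146.
Hole:
Apply Gauss's area formula: 2A = Σ (x_i·y_{i+1} − x_{i+1}·y_i), indices taken mod 5.
Σ = (16) + (4) + (1) + (3) + (3) = 27
Area = |Σ|/2 = 13.5.
Net area = 146 − 13.5 = 132.5.

132.5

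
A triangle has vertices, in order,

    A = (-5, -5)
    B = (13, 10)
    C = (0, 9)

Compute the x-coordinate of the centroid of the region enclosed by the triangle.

Apply the shoelace formula. First the cross-terms c_i = x_i·y_{i+1} − x_{i+1}·y_i:
  15, 117, 45  ⇒  2A = 177, A = 88.5.
Then Σ (x_i + x_{i+1})·c_i = 1416, so x̄ = 1416 / (6·88.5) = 8/3.

8/3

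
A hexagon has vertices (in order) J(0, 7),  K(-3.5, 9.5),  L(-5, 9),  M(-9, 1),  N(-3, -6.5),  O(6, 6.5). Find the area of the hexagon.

119.75

Σ = (24.5) + (16) + (76) + (61.5) + (19.5) + (42) = 239.5
Area = |Σ|/2 = 119.75.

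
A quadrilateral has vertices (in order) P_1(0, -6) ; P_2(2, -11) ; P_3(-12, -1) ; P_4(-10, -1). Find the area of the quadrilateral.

30

Σ = (12) + (-134) + (2) + (60) = -60
Area = |Σ|/2 = 30.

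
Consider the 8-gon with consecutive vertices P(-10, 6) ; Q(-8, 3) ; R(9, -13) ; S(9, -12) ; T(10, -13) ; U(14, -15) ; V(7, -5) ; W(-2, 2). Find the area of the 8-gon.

93

Σ = (18) + (77) + (9) + (3) + (32) + (35) + (4) + (8) = 186
Area = |Σ|/2 = 93.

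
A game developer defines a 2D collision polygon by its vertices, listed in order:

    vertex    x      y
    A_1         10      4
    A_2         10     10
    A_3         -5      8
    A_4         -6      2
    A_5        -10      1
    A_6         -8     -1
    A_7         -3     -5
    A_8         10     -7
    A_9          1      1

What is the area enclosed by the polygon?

189.5

Apply the shoelace (surveyor's) formula: 2A = Σ (x_i·y_{i+1} − x_{i+1}·y_i), indices taken mod 9.
Σ = (60) + (130) + (38) + (14) + (18) + (37) + (71) + (17) + (-6) = 379
Area = |Σ|/2 = 189.5.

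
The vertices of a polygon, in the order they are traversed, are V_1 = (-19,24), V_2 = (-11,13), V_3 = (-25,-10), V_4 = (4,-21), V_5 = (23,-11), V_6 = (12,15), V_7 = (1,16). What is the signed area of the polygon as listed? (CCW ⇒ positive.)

Cross-terms: 17, 435, 565, 439, 477, 177, 328  ⇒  Σ = 2438
Signed area = Σ/2 = 1219 (positive ⇒ counter-clockwise traversal).

1219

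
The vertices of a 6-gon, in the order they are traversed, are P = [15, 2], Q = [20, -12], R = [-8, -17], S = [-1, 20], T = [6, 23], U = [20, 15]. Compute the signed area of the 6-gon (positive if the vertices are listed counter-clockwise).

-765.5

Cross-terms: -220, -436, -177, -143, -370, -185  ⇒  Σ = -1531
Signed area = Σ/2 = -765.5 (negative ⇒ clockwise traversal).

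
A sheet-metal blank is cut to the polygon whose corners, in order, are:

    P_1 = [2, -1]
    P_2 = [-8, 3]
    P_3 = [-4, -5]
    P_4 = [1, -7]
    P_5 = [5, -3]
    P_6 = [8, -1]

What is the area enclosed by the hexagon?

64

Apply the shoelace (surveyor's) formula: 2A = Σ (x_i·y_{i+1} − x_{i+1}·y_i), indices taken mod 6.
Σ = (-2) + (52) + (33) + (32) + (19) + (-6) = 128
Area = |Σ|/2 = 64.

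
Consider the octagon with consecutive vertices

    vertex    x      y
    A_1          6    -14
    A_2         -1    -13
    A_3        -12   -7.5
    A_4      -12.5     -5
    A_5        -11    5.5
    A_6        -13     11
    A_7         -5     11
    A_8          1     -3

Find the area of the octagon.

263.75

Apply the shoelace (surveyor's) formula: 2A = Σ (x_i·y_{i+1} − x_{i+1}·y_i), indices taken mod 8.
Cross-terms: -92, -148.5, -33.75, -123.75, -49.5, -88, 4, 4  ⇒  Σ = -527.5
Area = |Σ|/2 = 263.75.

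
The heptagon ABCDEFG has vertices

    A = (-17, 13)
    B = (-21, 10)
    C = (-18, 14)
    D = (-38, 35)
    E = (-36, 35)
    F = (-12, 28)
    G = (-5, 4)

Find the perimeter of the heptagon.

106

|AB| = √((-4)² + (-3)²) = √25 = 5
|BC| = √((3)² + (4)²) = √25 = 5
|CD| = √((-20)² + (21)²) = √841 = 29
|DE| = √((2)² + (0)²) = √4 = 2
|EF| = √((24)² + (-7)²) = √625 = 25
|FG| = √((7)² + (-24)²) = √625 = 25
|GA| = √((-12)² + (9)²) = √225 = 15
Perimeter = 5 + 5 + 29 + 2 + 25 + 25 + 15 = 106.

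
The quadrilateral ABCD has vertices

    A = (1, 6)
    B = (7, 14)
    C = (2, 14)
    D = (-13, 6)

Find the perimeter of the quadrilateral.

46

|AB| = √((6)² + (8)²) = √100 = 10
|BC| = √((-5)² + (0)²) = √25 = 5
|CD| = √((-15)² + (-8)²) = √289 = 17
|DA| = √((14)² + (0)²) = √196 = 14
Perimeter = 10 + 5 + 17 + 14 = 46.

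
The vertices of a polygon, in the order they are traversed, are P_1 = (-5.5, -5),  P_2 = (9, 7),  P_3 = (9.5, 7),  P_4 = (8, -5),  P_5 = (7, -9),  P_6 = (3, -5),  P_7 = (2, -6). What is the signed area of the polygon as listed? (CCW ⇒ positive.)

-98.25

Σ = (6.5) + (-3.5) + (-103.5) + (-37) + (-8) + (-8) + (-43) = -196.5
Signed area = Σ/2 = -98.25 (negative ⇒ clockwise traversal).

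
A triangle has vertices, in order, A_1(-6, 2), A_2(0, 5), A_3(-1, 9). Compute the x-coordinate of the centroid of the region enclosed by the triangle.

Apply Gauss's area formula. First the cross-terms c_i = x_i·y_{i+1} − x_{i+1}·y_i:
  -30, 5, 52  ⇒  2A = 27, A = 13.5.
Then Σ (x_i + x_{i+1})·c_i = -189, so x̄ = -189 / (6·13.5) = -7/3.

-7/3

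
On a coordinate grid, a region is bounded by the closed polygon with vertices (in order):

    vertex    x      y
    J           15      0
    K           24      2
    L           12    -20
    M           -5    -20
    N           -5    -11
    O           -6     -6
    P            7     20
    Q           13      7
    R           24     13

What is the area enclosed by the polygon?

689

Cross-terms: 30, -504, -340, -45, -36, -78, -211, 1, -195  ⇒  Σ = -1378
Area = |Σ|/2 = 689.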